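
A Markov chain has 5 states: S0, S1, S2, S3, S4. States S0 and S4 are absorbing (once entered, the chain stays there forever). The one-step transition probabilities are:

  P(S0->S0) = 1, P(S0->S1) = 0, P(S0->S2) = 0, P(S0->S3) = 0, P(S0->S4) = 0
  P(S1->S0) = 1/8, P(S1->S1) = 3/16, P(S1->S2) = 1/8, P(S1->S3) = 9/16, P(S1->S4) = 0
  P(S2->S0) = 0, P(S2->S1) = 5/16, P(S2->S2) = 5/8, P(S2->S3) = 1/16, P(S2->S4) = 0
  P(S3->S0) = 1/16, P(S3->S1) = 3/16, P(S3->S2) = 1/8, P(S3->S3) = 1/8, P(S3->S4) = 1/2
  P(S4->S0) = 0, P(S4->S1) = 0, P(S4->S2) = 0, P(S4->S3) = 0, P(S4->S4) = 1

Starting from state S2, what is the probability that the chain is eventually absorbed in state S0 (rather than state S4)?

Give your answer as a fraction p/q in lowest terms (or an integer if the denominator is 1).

Answer: 51/167

Derivation:
Let a_i = P(absorbed in S0 | start in state i).
Boundary conditions: a_S0 = 1, a_S4 = 0.
For each transient state i, a_i = sum_j P(i->j) * a_j:
  a_S1 = 1/8*a_S0 + 3/16*a_S1 + 1/8*a_S2 + 9/16*a_S3 + 0*a_S4
  a_S2 = 0*a_S0 + 5/16*a_S1 + 5/8*a_S2 + 1/16*a_S3 + 0*a_S4
  a_S3 = 1/16*a_S0 + 3/16*a_S1 + 1/8*a_S2 + 1/8*a_S3 + 1/2*a_S4

Substituting a_S0 = 1 and a_S4 = 0, rearrange to (I - Q) a = r where r[i] = P(i -> S0):
  [13/16, -1/8, -9/16] . (a_S1, a_S2, a_S3) = 1/8
  [-5/16, 3/8, -1/16] . (a_S1, a_S2, a_S3) = 0
  [-3/16, -1/8, 7/8] . (a_S1, a_S2, a_S3) = 1/16

Solving yields:
  a_S1 = 55/167
  a_S2 = 51/167
  a_S3 = 31/167

Starting state is S2, so the absorption probability is a_S2 = 51/167.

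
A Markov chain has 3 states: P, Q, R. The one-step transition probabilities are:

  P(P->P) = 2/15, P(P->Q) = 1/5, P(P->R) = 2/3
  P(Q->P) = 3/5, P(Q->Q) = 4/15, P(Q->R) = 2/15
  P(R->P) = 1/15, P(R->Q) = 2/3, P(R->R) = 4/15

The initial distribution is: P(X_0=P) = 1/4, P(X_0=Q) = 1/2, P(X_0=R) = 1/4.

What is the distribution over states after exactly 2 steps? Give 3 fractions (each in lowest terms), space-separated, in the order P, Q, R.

Answer: 83/300 109/300 9/25

Derivation:
Propagating the distribution step by step (d_{t+1} = d_t * P):
d_0 = (P=1/4, Q=1/2, R=1/4)
  d_1[P] = 1/4*2/15 + 1/2*3/5 + 1/4*1/15 = 7/20
  d_1[Q] = 1/4*1/5 + 1/2*4/15 + 1/4*2/3 = 7/20
  d_1[R] = 1/4*2/3 + 1/2*2/15 + 1/4*4/15 = 3/10
d_1 = (P=7/20, Q=7/20, R=3/10)
  d_2[P] = 7/20*2/15 + 7/20*3/5 + 3/10*1/15 = 83/300
  d_2[Q] = 7/20*1/5 + 7/20*4/15 + 3/10*2/3 = 109/300
  d_2[R] = 7/20*2/3 + 7/20*2/15 + 3/10*4/15 = 9/25
d_2 = (P=83/300, Q=109/300, R=9/25)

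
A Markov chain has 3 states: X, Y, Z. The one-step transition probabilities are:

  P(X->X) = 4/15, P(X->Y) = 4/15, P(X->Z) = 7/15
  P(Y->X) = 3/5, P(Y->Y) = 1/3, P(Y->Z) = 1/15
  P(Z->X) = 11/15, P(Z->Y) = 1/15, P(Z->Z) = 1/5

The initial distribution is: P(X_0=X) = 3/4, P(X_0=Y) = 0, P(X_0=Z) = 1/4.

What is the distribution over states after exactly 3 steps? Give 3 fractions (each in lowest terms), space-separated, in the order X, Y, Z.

Answer: 6227/13500 3043/13500 47/150

Derivation:
Propagating the distribution step by step (d_{t+1} = d_t * P):
d_0 = (X=3/4, Y=0, Z=1/4)
  d_1[X] = 3/4*4/15 + 0*3/5 + 1/4*11/15 = 23/60
  d_1[Y] = 3/4*4/15 + 0*1/3 + 1/4*1/15 = 13/60
  d_1[Z] = 3/4*7/15 + 0*1/15 + 1/4*1/5 = 2/5
d_1 = (X=23/60, Y=13/60, Z=2/5)
  d_2[X] = 23/60*4/15 + 13/60*3/5 + 2/5*11/15 = 473/900
  d_2[Y] = 23/60*4/15 + 13/60*1/3 + 2/5*1/15 = 181/900
  d_2[Z] = 23/60*7/15 + 13/60*1/15 + 2/5*1/5 = 41/150
d_2 = (X=473/900, Y=181/900, Z=41/150)
  d_3[X] = 473/900*4/15 + 181/900*3/5 + 41/150*11/15 = 6227/13500
  d_3[Y] = 473/900*4/15 + 181/900*1/3 + 41/150*1/15 = 3043/13500
  d_3[Z] = 473/900*7/15 + 181/900*1/15 + 41/150*1/5 = 47/150
d_3 = (X=6227/13500, Y=3043/13500, Z=47/150)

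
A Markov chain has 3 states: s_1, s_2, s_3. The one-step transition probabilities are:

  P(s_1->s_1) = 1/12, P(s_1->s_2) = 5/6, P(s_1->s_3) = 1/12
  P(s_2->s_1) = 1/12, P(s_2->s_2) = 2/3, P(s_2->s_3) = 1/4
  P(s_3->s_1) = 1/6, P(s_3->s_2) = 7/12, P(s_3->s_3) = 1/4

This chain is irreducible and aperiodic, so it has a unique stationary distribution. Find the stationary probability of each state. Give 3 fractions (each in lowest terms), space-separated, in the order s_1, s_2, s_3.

The stationary distribution satisfies pi = pi * P, i.e.:
  pi_s_1 = 1/12*pi_s_1 + 1/12*pi_s_2 + 1/6*pi_s_3
  pi_s_2 = 5/6*pi_s_1 + 2/3*pi_s_2 + 7/12*pi_s_3
  pi_s_3 = 1/12*pi_s_1 + 1/4*pi_s_2 + 1/4*pi_s_3
with normalization: pi_s_1 + pi_s_2 + pi_s_3 = 1.

Using the first 2 balance equations plus normalization, the linear system A*pi = b is:
  [-11/12, 1/12, 1/6] . pi = 0
  [5/6, -1/3, 7/12] . pi = 0
  [1, 1, 1] . pi = 1

Solving yields:
  pi_s_1 = 15/146
  pi_s_2 = 97/146
  pi_s_3 = 17/73

Verification (pi * P):
  15/146*1/12 + 97/146*1/12 + 17/73*1/6 = 15/146 = pi_s_1  (ok)
  15/146*5/6 + 97/146*2/3 + 17/73*7/12 = 97/146 = pi_s_2  (ok)
  15/146*1/12 + 97/146*1/4 + 17/73*1/4 = 17/73 = pi_s_3  (ok)

Answer: 15/146 97/146 17/73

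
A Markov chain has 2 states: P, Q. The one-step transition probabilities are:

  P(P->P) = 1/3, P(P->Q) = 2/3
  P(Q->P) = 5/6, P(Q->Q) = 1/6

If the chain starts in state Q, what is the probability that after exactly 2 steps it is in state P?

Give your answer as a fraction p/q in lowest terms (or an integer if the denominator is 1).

Answer: 5/12

Derivation:
Computing P^2 by repeated multiplication:
P^1 =
  P: [1/3, 2/3]
  Q: [5/6, 1/6]
P^2 =
  P: [2/3, 1/3]
  Q: [5/12, 7/12]

(P^2)[Q -> P] = 5/12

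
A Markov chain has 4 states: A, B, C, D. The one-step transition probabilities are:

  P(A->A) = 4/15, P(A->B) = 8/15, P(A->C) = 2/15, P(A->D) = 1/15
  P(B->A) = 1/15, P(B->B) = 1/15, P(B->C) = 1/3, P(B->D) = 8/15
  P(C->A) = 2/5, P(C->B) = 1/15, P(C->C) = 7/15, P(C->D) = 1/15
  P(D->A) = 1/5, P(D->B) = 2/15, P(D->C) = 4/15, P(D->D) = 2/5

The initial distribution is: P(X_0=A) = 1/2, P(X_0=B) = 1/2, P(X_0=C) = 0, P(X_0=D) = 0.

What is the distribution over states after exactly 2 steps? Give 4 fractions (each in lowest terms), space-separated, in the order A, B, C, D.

Answer: 49/225 37/225 14/45 23/75

Derivation:
Propagating the distribution step by step (d_{t+1} = d_t * P):
d_0 = (A=1/2, B=1/2, C=0, D=0)
  d_1[A] = 1/2*4/15 + 1/2*1/15 + 0*2/5 + 0*1/5 = 1/6
  d_1[B] = 1/2*8/15 + 1/2*1/15 + 0*1/15 + 0*2/15 = 3/10
  d_1[C] = 1/2*2/15 + 1/2*1/3 + 0*7/15 + 0*4/15 = 7/30
  d_1[D] = 1/2*1/15 + 1/2*8/15 + 0*1/15 + 0*2/5 = 3/10
d_1 = (A=1/6, B=3/10, C=7/30, D=3/10)
  d_2[A] = 1/6*4/15 + 3/10*1/15 + 7/30*2/5 + 3/10*1/5 = 49/225
  d_2[B] = 1/6*8/15 + 3/10*1/15 + 7/30*1/15 + 3/10*2/15 = 37/225
  d_2[C] = 1/6*2/15 + 3/10*1/3 + 7/30*7/15 + 3/10*4/15 = 14/45
  d_2[D] = 1/6*1/15 + 3/10*8/15 + 7/30*1/15 + 3/10*2/5 = 23/75
d_2 = (A=49/225, B=37/225, C=14/45, D=23/75)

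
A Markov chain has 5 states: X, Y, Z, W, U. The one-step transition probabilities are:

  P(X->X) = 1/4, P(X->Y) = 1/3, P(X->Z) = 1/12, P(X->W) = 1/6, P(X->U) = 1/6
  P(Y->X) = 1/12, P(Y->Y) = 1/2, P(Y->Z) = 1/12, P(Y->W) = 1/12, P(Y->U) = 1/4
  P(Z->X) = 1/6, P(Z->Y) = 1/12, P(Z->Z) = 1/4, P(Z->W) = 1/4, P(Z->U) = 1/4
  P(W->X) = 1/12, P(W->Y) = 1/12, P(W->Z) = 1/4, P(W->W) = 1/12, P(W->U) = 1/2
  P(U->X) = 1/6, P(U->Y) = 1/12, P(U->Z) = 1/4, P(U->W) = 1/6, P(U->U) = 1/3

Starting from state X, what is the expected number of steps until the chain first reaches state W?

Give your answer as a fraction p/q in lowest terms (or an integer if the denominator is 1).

Answer: 508/79

Derivation:
Let h_i = expected steps to first reach W from state i.
Boundary: h_W = 0.
First-step equations for the other states:
  h_X = 1 + 1/4*h_X + 1/3*h_Y + 1/12*h_Z + 1/6*h_W + 1/6*h_U
  h_Y = 1 + 1/12*h_X + 1/2*h_Y + 1/12*h_Z + 1/12*h_W + 1/4*h_U
  h_Z = 1 + 1/6*h_X + 1/12*h_Y + 1/4*h_Z + 1/4*h_W + 1/4*h_U
  h_U = 1 + 1/6*h_X + 1/12*h_Y + 1/4*h_Z + 1/6*h_W + 1/3*h_U

Substituting h_W = 0 and rearranging gives the linear system (I - Q) h = 1:
  [3/4, -1/3, -1/12, -1/6] . (h_X, h_Y, h_Z, h_U) = 1
  [-1/12, 1/2, -1/12, -1/4] . (h_X, h_Y, h_Z, h_U) = 1
  [-1/6, -1/12, 3/4, -1/4] . (h_X, h_Y, h_Z, h_U) = 1
  [-1/6, -1/12, -1/4, 2/3] . (h_X, h_Y, h_Z, h_U) = 1

Solving yields:
  h_X = 508/79
  h_Y = 556/79
  h_Z = 440/79
  h_U = 480/79

Starting state is X, so the expected hitting time is h_X = 508/79.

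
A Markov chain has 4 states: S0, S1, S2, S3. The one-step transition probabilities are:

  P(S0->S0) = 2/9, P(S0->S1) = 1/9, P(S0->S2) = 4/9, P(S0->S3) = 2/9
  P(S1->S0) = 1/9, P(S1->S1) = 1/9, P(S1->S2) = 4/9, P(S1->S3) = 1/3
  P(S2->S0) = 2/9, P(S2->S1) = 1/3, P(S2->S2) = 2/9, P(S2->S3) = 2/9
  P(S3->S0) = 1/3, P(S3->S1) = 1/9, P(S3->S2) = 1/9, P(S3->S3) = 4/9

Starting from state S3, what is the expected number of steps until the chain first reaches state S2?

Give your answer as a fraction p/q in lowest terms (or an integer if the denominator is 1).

Answer: 54/13

Derivation:
Let h_i = expected steps to first reach S2 from state i.
Boundary: h_S2 = 0.
First-step equations for the other states:
  h_S0 = 1 + 2/9*h_S0 + 1/9*h_S1 + 4/9*h_S2 + 2/9*h_S3
  h_S1 = 1 + 1/9*h_S0 + 1/9*h_S1 + 4/9*h_S2 + 1/3*h_S3
  h_S3 = 1 + 1/3*h_S0 + 1/9*h_S1 + 1/9*h_S2 + 4/9*h_S3

Substituting h_S2 = 0 and rearranging gives the linear system (I - Q) h = 1:
  [7/9, -1/9, -2/9] . (h_S0, h_S1, h_S3) = 1
  [-1/9, 8/9, -1/3] . (h_S0, h_S1, h_S3) = 1
  [-1/3, -1/9, 5/9] . (h_S0, h_S1, h_S3) = 1

Solving yields:
  h_S0 = 189/65
  h_S1 = 198/65
  h_S3 = 54/13

Starting state is S3, so the expected hitting time is h_S3 = 54/13.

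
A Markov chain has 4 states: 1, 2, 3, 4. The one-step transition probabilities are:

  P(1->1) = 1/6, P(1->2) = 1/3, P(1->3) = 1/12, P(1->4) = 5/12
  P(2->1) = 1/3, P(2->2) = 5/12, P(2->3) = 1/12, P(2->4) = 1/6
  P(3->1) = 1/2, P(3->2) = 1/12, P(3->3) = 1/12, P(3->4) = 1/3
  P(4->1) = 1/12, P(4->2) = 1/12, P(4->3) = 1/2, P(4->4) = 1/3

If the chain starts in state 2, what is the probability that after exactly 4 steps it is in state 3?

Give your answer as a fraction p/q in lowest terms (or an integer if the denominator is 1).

Answer: 1087/5184

Derivation:
Computing P^4 by repeated multiplication:
P^1 =
  1: [1/6, 1/3, 1/12, 5/12]
  2: [1/3, 5/12, 1/12, 1/6]
  3: [1/2, 1/12, 1/12, 1/3]
  4: [1/12, 1/12, 1/2, 1/3]
P^2 =
  1: [31/144, 17/72, 37/144, 7/24]
  2: [1/4, 11/36, 11/72, 7/24]
  3: [13/72, 17/72, 2/9, 13/36]
  4: [23/72, 19/144, 2/9, 47/144]
P^3 =
  1: [77/288, 373/1728, 59/288, 539/1728]
  2: [211/864, 107/432, 59/288, 131/432]
  3: [1/4, 179/864, 101/432, 89/288]
  4: [407/1728, 179/864, 379/1728, 73/216]
P^4 =
  1: [1693/6912, 2303/10368, 4423/20736, 1657/5184]
  2: [1301/5184, 2353/10368, 1087/5184, 3239/10368]
  3: [2627/10368, 557/2592, 733/3456, 1657/5184]
  4: [319/1296, 4381/20736, 581/2592, 2201/6912]

(P^4)[2 -> 3] = 1087/5184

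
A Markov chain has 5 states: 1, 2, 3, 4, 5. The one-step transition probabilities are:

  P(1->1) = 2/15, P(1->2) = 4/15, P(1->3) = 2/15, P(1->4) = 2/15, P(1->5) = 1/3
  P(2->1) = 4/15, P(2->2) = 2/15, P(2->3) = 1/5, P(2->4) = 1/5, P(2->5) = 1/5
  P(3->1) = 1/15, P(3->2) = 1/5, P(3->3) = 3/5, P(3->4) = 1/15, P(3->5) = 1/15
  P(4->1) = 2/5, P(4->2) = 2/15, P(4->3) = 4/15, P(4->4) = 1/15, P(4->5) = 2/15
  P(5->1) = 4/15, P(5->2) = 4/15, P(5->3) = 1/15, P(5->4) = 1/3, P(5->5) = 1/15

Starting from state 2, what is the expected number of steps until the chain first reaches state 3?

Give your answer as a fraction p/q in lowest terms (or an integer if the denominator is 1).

Answer: 14919/2522

Derivation:
Let h_i = expected steps to first reach 3 from state i.
Boundary: h_3 = 0.
First-step equations for the other states:
  h_1 = 1 + 2/15*h_1 + 4/15*h_2 + 2/15*h_3 + 2/15*h_4 + 1/3*h_5
  h_2 = 1 + 4/15*h_1 + 2/15*h_2 + 1/5*h_3 + 1/5*h_4 + 1/5*h_5
  h_4 = 1 + 2/5*h_1 + 2/15*h_2 + 4/15*h_3 + 1/15*h_4 + 2/15*h_5
  h_5 = 1 + 4/15*h_1 + 4/15*h_2 + 1/15*h_3 + 1/3*h_4 + 1/15*h_5

Substituting h_3 = 0 and rearranging gives the linear system (I - Q) h = 1:
  [13/15, -4/15, -2/15, -1/3] . (h_1, h_2, h_4, h_5) = 1
  [-4/15, 13/15, -1/5, -1/5] . (h_1, h_2, h_4, h_5) = 1
  [-2/5, -2/15, 14/15, -2/15] . (h_1, h_2, h_4, h_5) = 1
  [-4/15, -4/15, -1/3, 14/15] . (h_1, h_2, h_4, h_5) = 1

Solving yields:
  h_1 = 16041/2522
  h_2 = 14919/2522
  h_4 = 7038/1261
  h_5 = 1275/194

Starting state is 2, so the expected hitting time is h_2 = 14919/2522.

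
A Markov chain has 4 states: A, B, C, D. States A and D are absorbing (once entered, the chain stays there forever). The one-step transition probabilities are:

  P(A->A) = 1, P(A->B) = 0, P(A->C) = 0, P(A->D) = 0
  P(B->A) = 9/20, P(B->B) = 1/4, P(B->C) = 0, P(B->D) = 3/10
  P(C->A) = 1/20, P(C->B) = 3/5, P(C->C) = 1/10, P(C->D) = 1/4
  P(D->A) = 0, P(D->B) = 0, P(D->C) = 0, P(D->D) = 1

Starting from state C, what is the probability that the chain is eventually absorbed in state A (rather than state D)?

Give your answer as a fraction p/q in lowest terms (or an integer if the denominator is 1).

Let a_i = P(absorbed in A | start in state i).
Boundary conditions: a_A = 1, a_D = 0.
For each transient state i, a_i = sum_j P(i->j) * a_j:
  a_B = 9/20*a_A + 1/4*a_B + 0*a_C + 3/10*a_D
  a_C = 1/20*a_A + 3/5*a_B + 1/10*a_C + 1/4*a_D

Substituting a_A = 1 and a_D = 0, rearrange to (I - Q) a = r where r[i] = P(i -> A):
  [3/4, 0] . (a_B, a_C) = 9/20
  [-3/5, 9/10] . (a_B, a_C) = 1/20

Solving yields:
  a_B = 3/5
  a_C = 41/90

Starting state is C, so the absorption probability is a_C = 41/90.

Answer: 41/90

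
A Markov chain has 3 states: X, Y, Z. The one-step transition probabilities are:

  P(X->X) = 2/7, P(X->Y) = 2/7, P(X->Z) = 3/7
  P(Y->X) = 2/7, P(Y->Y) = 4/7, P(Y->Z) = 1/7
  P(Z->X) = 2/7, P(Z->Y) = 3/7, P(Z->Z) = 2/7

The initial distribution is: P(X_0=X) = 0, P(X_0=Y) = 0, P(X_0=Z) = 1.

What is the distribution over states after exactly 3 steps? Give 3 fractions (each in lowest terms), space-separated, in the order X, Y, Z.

Propagating the distribution step by step (d_{t+1} = d_t * P):
d_0 = (X=0, Y=0, Z=1)
  d_1[X] = 0*2/7 + 0*2/7 + 1*2/7 = 2/7
  d_1[Y] = 0*2/7 + 0*4/7 + 1*3/7 = 3/7
  d_1[Z] = 0*3/7 + 0*1/7 + 1*2/7 = 2/7
d_1 = (X=2/7, Y=3/7, Z=2/7)
  d_2[X] = 2/7*2/7 + 3/7*2/7 + 2/7*2/7 = 2/7
  d_2[Y] = 2/7*2/7 + 3/7*4/7 + 2/7*3/7 = 22/49
  d_2[Z] = 2/7*3/7 + 3/7*1/7 + 2/7*2/7 = 13/49
d_2 = (X=2/7, Y=22/49, Z=13/49)
  d_3[X] = 2/7*2/7 + 22/49*2/7 + 13/49*2/7 = 2/7
  d_3[Y] = 2/7*2/7 + 22/49*4/7 + 13/49*3/7 = 155/343
  d_3[Z] = 2/7*3/7 + 22/49*1/7 + 13/49*2/7 = 90/343
d_3 = (X=2/7, Y=155/343, Z=90/343)

Answer: 2/7 155/343 90/343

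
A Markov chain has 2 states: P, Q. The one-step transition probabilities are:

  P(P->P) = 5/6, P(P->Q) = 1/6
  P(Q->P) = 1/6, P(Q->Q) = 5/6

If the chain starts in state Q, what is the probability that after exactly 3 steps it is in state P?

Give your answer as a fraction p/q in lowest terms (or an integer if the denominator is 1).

Computing P^3 by repeated multiplication:
P^1 =
  P: [5/6, 1/6]
  Q: [1/6, 5/6]
P^2 =
  P: [13/18, 5/18]
  Q: [5/18, 13/18]
P^3 =
  P: [35/54, 19/54]
  Q: [19/54, 35/54]

(P^3)[Q -> P] = 19/54

Answer: 19/54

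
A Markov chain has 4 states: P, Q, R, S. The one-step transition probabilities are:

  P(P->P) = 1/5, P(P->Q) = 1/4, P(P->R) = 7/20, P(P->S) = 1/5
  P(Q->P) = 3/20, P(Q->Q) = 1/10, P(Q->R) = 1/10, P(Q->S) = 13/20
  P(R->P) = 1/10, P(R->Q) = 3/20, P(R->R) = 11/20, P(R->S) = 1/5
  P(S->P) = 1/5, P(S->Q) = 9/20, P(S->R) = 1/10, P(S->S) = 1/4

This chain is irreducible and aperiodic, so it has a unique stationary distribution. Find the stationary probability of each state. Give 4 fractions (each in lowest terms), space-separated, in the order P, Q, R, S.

Answer: 993/6136 775/3068 1567/6136 1013/3068

Derivation:
The stationary distribution satisfies pi = pi * P, i.e.:
  pi_P = 1/5*pi_P + 3/20*pi_Q + 1/10*pi_R + 1/5*pi_S
  pi_Q = 1/4*pi_P + 1/10*pi_Q + 3/20*pi_R + 9/20*pi_S
  pi_R = 7/20*pi_P + 1/10*pi_Q + 11/20*pi_R + 1/10*pi_S
  pi_S = 1/5*pi_P + 13/20*pi_Q + 1/5*pi_R + 1/4*pi_S
with normalization: pi_P + pi_Q + pi_R + pi_S = 1.

Using the first 3 balance equations plus normalization, the linear system A*pi = b is:
  [-4/5, 3/20, 1/10, 1/5] . pi = 0
  [1/4, -9/10, 3/20, 9/20] . pi = 0
  [7/20, 1/10, -9/20, 1/10] . pi = 0
  [1, 1, 1, 1] . pi = 1

Solving yields:
  pi_P = 993/6136
  pi_Q = 775/3068
  pi_R = 1567/6136
  pi_S = 1013/3068

Verification (pi * P):
  993/6136*1/5 + 775/3068*3/20 + 1567/6136*1/10 + 1013/3068*1/5 = 993/6136 = pi_P  (ok)
  993/6136*1/4 + 775/3068*1/10 + 1567/6136*3/20 + 1013/3068*9/20 = 775/3068 = pi_Q  (ok)
  993/6136*7/20 + 775/3068*1/10 + 1567/6136*11/20 + 1013/3068*1/10 = 1567/6136 = pi_R  (ok)
  993/6136*1/5 + 775/3068*13/20 + 1567/6136*1/5 + 1013/3068*1/4 = 1013/3068 = pi_S  (ok)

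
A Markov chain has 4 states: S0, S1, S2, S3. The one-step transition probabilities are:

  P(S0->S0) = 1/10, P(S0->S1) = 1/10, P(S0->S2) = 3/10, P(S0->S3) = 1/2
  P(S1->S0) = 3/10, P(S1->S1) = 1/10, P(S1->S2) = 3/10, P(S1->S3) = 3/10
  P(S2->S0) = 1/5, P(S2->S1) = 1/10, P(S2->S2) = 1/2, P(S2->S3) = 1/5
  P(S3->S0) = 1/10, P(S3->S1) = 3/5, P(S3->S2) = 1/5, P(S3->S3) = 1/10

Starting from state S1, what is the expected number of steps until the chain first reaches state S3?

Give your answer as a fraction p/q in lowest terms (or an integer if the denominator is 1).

Let h_i = expected steps to first reach S3 from state i.
Boundary: h_S3 = 0.
First-step equations for the other states:
  h_S0 = 1 + 1/10*h_S0 + 1/10*h_S1 + 3/10*h_S2 + 1/2*h_S3
  h_S1 = 1 + 3/10*h_S0 + 1/10*h_S1 + 3/10*h_S2 + 3/10*h_S3
  h_S2 = 1 + 1/5*h_S0 + 1/10*h_S1 + 1/2*h_S2 + 1/5*h_S3

Substituting h_S3 = 0 and rearranging gives the linear system (I - Q) h = 1:
  [9/10, -1/10, -3/10] . (h_S0, h_S1, h_S2) = 1
  [-3/10, 9/10, -3/10] . (h_S0, h_S1, h_S2) = 1
  [-1/5, -1/10, 1/2] . (h_S0, h_S1, h_S2) = 1

Solving yields:
  h_S0 = 400/147
  h_S1 = 160/49
  h_S2 = 550/147

Starting state is S1, so the expected hitting time is h_S1 = 160/49.

Answer: 160/49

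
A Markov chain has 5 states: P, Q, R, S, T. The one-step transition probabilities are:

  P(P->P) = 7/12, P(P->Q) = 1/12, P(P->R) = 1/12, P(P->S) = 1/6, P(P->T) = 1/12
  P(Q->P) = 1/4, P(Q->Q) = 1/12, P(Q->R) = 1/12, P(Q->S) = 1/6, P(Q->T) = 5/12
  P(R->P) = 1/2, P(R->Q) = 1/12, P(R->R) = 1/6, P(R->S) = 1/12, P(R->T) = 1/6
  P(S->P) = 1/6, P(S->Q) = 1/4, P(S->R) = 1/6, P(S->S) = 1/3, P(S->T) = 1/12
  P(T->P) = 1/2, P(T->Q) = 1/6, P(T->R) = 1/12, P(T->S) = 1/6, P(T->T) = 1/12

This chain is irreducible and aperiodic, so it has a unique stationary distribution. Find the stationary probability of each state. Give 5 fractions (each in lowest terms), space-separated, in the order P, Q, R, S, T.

The stationary distribution satisfies pi = pi * P, i.e.:
  pi_P = 7/12*pi_P + 1/4*pi_Q + 1/2*pi_R + 1/6*pi_S + 1/2*pi_T
  pi_Q = 1/12*pi_P + 1/12*pi_Q + 1/12*pi_R + 1/4*pi_S + 1/6*pi_T
  pi_R = 1/12*pi_P + 1/12*pi_Q + 1/6*pi_R + 1/6*pi_S + 1/12*pi_T
  pi_S = 1/6*pi_P + 1/6*pi_Q + 1/12*pi_R + 1/3*pi_S + 1/6*pi_T
  pi_T = 1/12*pi_P + 5/12*pi_Q + 1/6*pi_R + 1/12*pi_S + 1/12*pi_T
with normalization: pi_P + pi_Q + pi_R + pi_S + pi_T = 1.

Using the first 4 balance equations plus normalization, the linear system A*pi = b is:
  [-5/12, 1/4, 1/2, 1/6, 1/2] . pi = 0
  [1/12, -11/12, 1/12, 1/4, 1/6] . pi = 0
  [1/12, 1/12, -5/6, 1/6, 1/12] . pi = 0
  [1/6, 1/6, 1/12, -2/3, 1/6] . pi = 0
  [1, 1, 1, 1, 1] . pi = 1

Solving yields:
  pi_P = 2291/5180
  pi_Q = 653/5180
  pi_R = 4/37
  pi_S = 7/37
  pi_T = 174/1295

Verification (pi * P):
  2291/5180*7/12 + 653/5180*1/4 + 4/37*1/2 + 7/37*1/6 + 174/1295*1/2 = 2291/5180 = pi_P  (ok)
  2291/5180*1/12 + 653/5180*1/12 + 4/37*1/12 + 7/37*1/4 + 174/1295*1/6 = 653/5180 = pi_Q  (ok)
  2291/5180*1/12 + 653/5180*1/12 + 4/37*1/6 + 7/37*1/6 + 174/1295*1/12 = 4/37 = pi_R  (ok)
  2291/5180*1/6 + 653/5180*1/6 + 4/37*1/12 + 7/37*1/3 + 174/1295*1/6 = 7/37 = pi_S  (ok)
  2291/5180*1/12 + 653/5180*5/12 + 4/37*1/6 + 7/37*1/12 + 174/1295*1/12 = 174/1295 = pi_T  (ok)

Answer: 2291/5180 653/5180 4/37 7/37 174/1295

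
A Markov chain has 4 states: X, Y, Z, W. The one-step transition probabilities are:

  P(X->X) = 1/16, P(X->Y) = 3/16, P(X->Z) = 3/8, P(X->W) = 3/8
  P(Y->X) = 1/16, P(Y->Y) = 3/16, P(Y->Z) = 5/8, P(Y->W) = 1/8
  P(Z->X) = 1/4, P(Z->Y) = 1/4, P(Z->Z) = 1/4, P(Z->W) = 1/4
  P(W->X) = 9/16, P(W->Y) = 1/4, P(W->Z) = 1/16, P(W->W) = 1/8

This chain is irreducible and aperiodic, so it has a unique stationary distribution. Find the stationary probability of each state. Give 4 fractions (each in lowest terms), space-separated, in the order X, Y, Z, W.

Answer: 109/465 103/465 149/465 104/465

Derivation:
The stationary distribution satisfies pi = pi * P, i.e.:
  pi_X = 1/16*pi_X + 1/16*pi_Y + 1/4*pi_Z + 9/16*pi_W
  pi_Y = 3/16*pi_X + 3/16*pi_Y + 1/4*pi_Z + 1/4*pi_W
  pi_Z = 3/8*pi_X + 5/8*pi_Y + 1/4*pi_Z + 1/16*pi_W
  pi_W = 3/8*pi_X + 1/8*pi_Y + 1/4*pi_Z + 1/8*pi_W
with normalization: pi_X + pi_Y + pi_Z + pi_W = 1.

Using the first 3 balance equations plus normalization, the linear system A*pi = b is:
  [-15/16, 1/16, 1/4, 9/16] . pi = 0
  [3/16, -13/16, 1/4, 1/4] . pi = 0
  [3/8, 5/8, -3/4, 1/16] . pi = 0
  [1, 1, 1, 1] . pi = 1

Solving yields:
  pi_X = 109/465
  pi_Y = 103/465
  pi_Z = 149/465
  pi_W = 104/465

Verification (pi * P):
  109/465*1/16 + 103/465*1/16 + 149/465*1/4 + 104/465*9/16 = 109/465 = pi_X  (ok)
  109/465*3/16 + 103/465*3/16 + 149/465*1/4 + 104/465*1/4 = 103/465 = pi_Y  (ok)
  109/465*3/8 + 103/465*5/8 + 149/465*1/4 + 104/465*1/16 = 149/465 = pi_Z  (ok)
  109/465*3/8 + 103/465*1/8 + 149/465*1/4 + 104/465*1/8 = 104/465 = pi_W  (ok)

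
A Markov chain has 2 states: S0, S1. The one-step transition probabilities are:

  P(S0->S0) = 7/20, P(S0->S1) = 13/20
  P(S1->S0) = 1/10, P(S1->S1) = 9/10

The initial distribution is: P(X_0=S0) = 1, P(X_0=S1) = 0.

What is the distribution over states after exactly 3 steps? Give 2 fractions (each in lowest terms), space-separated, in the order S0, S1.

Propagating the distribution step by step (d_{t+1} = d_t * P):
d_0 = (S0=1, S1=0)
  d_1[S0] = 1*7/20 + 0*1/10 = 7/20
  d_1[S1] = 1*13/20 + 0*9/10 = 13/20
d_1 = (S0=7/20, S1=13/20)
  d_2[S0] = 7/20*7/20 + 13/20*1/10 = 3/16
  d_2[S1] = 7/20*13/20 + 13/20*9/10 = 13/16
d_2 = (S0=3/16, S1=13/16)
  d_3[S0] = 3/16*7/20 + 13/16*1/10 = 47/320
  d_3[S1] = 3/16*13/20 + 13/16*9/10 = 273/320
d_3 = (S0=47/320, S1=273/320)

Answer: 47/320 273/320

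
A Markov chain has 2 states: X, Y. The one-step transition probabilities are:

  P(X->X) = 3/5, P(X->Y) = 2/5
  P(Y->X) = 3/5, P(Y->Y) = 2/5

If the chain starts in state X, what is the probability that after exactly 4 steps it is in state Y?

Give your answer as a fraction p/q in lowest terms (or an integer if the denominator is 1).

Answer: 2/5

Derivation:
Computing P^4 by repeated multiplication:
P^1 =
  X: [3/5, 2/5]
  Y: [3/5, 2/5]
P^2 =
  X: [3/5, 2/5]
  Y: [3/5, 2/5]
P^3 =
  X: [3/5, 2/5]
  Y: [3/5, 2/5]
P^4 =
  X: [3/5, 2/5]
  Y: [3/5, 2/5]

(P^4)[X -> Y] = 2/5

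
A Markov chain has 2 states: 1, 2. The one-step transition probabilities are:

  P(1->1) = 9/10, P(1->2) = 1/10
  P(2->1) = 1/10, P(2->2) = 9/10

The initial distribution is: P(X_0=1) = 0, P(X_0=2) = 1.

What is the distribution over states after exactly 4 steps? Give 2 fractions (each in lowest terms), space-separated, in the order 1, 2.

Answer: 369/1250 881/1250

Derivation:
Propagating the distribution step by step (d_{t+1} = d_t * P):
d_0 = (1=0, 2=1)
  d_1[1] = 0*9/10 + 1*1/10 = 1/10
  d_1[2] = 0*1/10 + 1*9/10 = 9/10
d_1 = (1=1/10, 2=9/10)
  d_2[1] = 1/10*9/10 + 9/10*1/10 = 9/50
  d_2[2] = 1/10*1/10 + 9/10*9/10 = 41/50
d_2 = (1=9/50, 2=41/50)
  d_3[1] = 9/50*9/10 + 41/50*1/10 = 61/250
  d_3[2] = 9/50*1/10 + 41/50*9/10 = 189/250
d_3 = (1=61/250, 2=189/250)
  d_4[1] = 61/250*9/10 + 189/250*1/10 = 369/1250
  d_4[2] = 61/250*1/10 + 189/250*9/10 = 881/1250
d_4 = (1=369/1250, 2=881/1250)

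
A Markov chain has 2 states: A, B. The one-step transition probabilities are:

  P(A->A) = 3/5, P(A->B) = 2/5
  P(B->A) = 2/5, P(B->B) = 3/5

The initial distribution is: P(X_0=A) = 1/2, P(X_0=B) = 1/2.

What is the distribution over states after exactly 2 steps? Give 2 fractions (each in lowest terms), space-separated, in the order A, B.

Propagating the distribution step by step (d_{t+1} = d_t * P):
d_0 = (A=1/2, B=1/2)
  d_1[A] = 1/2*3/5 + 1/2*2/5 = 1/2
  d_1[B] = 1/2*2/5 + 1/2*3/5 = 1/2
d_1 = (A=1/2, B=1/2)
  d_2[A] = 1/2*3/5 + 1/2*2/5 = 1/2
  d_2[B] = 1/2*2/5 + 1/2*3/5 = 1/2
d_2 = (A=1/2, B=1/2)

Answer: 1/2 1/2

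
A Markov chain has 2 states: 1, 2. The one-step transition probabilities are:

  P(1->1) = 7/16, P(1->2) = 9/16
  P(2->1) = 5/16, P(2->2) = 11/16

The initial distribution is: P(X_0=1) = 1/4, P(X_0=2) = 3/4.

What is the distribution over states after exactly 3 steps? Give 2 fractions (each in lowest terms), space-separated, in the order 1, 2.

Propagating the distribution step by step (d_{t+1} = d_t * P):
d_0 = (1=1/4, 2=3/4)
  d_1[1] = 1/4*7/16 + 3/4*5/16 = 11/32
  d_1[2] = 1/4*9/16 + 3/4*11/16 = 21/32
d_1 = (1=11/32, 2=21/32)
  d_2[1] = 11/32*7/16 + 21/32*5/16 = 91/256
  d_2[2] = 11/32*9/16 + 21/32*11/16 = 165/256
d_2 = (1=91/256, 2=165/256)
  d_3[1] = 91/256*7/16 + 165/256*5/16 = 731/2048
  d_3[2] = 91/256*9/16 + 165/256*11/16 = 1317/2048
d_3 = (1=731/2048, 2=1317/2048)

Answer: 731/2048 1317/2048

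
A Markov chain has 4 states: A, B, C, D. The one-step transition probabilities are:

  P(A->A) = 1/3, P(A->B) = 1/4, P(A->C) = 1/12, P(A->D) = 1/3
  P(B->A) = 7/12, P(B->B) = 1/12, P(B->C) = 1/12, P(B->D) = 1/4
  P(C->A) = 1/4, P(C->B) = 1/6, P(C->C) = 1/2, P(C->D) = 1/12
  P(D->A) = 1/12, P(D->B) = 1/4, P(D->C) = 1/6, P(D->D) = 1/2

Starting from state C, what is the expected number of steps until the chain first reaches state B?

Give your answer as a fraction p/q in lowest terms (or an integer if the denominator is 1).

Answer: 996/205

Derivation:
Let h_i = expected steps to first reach B from state i.
Boundary: h_B = 0.
First-step equations for the other states:
  h_A = 1 + 1/3*h_A + 1/4*h_B + 1/12*h_C + 1/3*h_D
  h_C = 1 + 1/4*h_A + 1/6*h_B + 1/2*h_C + 1/12*h_D
  h_D = 1 + 1/12*h_A + 1/4*h_B + 1/6*h_C + 1/2*h_D

Substituting h_B = 0 and rearranging gives the linear system (I - Q) h = 1:
  [2/3, -1/12, -1/3] . (h_A, h_C, h_D) = 1
  [-1/4, 1/2, -1/12] . (h_A, h_C, h_D) = 1
  [-1/12, -1/6, 1/2] . (h_A, h_C, h_D) = 1

Solving yields:
  h_A = 876/205
  h_C = 996/205
  h_D = 888/205

Starting state is C, so the expected hitting time is h_C = 996/205.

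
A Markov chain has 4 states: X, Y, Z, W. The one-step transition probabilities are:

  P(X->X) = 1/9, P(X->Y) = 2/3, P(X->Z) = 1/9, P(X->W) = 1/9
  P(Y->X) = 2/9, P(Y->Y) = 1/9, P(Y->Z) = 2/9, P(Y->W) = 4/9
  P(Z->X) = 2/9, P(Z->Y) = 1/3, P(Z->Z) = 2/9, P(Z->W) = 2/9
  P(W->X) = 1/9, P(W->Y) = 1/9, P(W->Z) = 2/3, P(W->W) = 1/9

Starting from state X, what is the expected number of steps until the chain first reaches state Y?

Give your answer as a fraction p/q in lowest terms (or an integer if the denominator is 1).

Answer: 67/35

Derivation:
Let h_i = expected steps to first reach Y from state i.
Boundary: h_Y = 0.
First-step equations for the other states:
  h_X = 1 + 1/9*h_X + 2/3*h_Y + 1/9*h_Z + 1/9*h_W
  h_Z = 1 + 2/9*h_X + 1/3*h_Y + 2/9*h_Z + 2/9*h_W
  h_W = 1 + 1/9*h_X + 1/9*h_Y + 2/3*h_Z + 1/9*h_W

Substituting h_Y = 0 and rearranging gives the linear system (I - Q) h = 1:
  [8/9, -1/9, -1/9] . (h_X, h_Z, h_W) = 1
  [-2/9, 7/9, -2/9] . (h_X, h_Z, h_W) = 1
  [-1/9, -2/3, 8/9] . (h_X, h_Z, h_W) = 1

Solving yields:
  h_X = 67/35
  h_Z = 99/35
  h_W = 122/35

Starting state is X, so the expected hitting time is h_X = 67/35.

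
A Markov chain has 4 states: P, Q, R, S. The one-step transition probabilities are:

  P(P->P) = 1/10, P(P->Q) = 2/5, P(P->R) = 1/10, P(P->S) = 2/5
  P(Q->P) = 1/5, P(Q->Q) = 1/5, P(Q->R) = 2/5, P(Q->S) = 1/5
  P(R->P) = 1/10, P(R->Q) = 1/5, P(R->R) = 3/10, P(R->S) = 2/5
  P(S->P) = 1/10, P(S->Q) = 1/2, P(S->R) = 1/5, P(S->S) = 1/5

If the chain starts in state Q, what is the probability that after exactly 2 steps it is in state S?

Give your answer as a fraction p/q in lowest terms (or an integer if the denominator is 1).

Computing P^2 by repeated multiplication:
P^1 =
  P: [1/10, 2/5, 1/10, 2/5]
  Q: [1/5, 1/5, 2/5, 1/5]
  R: [1/10, 1/5, 3/10, 2/5]
  S: [1/10, 1/2, 1/5, 1/5]
P^2 =
  P: [7/50, 17/50, 7/25, 6/25]
  Q: [3/25, 3/10, 13/50, 8/25]
  R: [3/25, 17/50, 13/50, 7/25]
  S: [3/20, 7/25, 31/100, 13/50]

(P^2)[Q -> S] = 8/25

Answer: 8/25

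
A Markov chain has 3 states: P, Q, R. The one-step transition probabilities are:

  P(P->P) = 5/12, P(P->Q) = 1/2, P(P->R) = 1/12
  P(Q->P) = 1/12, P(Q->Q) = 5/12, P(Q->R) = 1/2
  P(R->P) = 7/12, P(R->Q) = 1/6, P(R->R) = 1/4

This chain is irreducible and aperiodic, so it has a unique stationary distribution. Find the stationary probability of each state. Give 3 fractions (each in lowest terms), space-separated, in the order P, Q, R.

Answer: 17/50 28/75 43/150

Derivation:
The stationary distribution satisfies pi = pi * P, i.e.:
  pi_P = 5/12*pi_P + 1/12*pi_Q + 7/12*pi_R
  pi_Q = 1/2*pi_P + 5/12*pi_Q + 1/6*pi_R
  pi_R = 1/12*pi_P + 1/2*pi_Q + 1/4*pi_R
with normalization: pi_P + pi_Q + pi_R = 1.

Using the first 2 balance equations plus normalization, the linear system A*pi = b is:
  [-7/12, 1/12, 7/12] . pi = 0
  [1/2, -7/12, 1/6] . pi = 0
  [1, 1, 1] . pi = 1

Solving yields:
  pi_P = 17/50
  pi_Q = 28/75
  pi_R = 43/150

Verification (pi * P):
  17/50*5/12 + 28/75*1/12 + 43/150*7/12 = 17/50 = pi_P  (ok)
  17/50*1/2 + 28/75*5/12 + 43/150*1/6 = 28/75 = pi_Q  (ok)
  17/50*1/12 + 28/75*1/2 + 43/150*1/4 = 43/150 = pi_R  (ok)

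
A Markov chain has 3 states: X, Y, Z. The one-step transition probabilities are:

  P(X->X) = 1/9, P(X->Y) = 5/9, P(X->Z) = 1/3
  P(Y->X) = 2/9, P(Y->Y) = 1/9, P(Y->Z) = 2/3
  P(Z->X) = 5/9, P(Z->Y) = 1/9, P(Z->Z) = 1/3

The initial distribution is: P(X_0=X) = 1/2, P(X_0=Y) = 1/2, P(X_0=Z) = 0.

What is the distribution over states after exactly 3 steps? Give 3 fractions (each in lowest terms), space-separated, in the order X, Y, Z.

Answer: 80/243 67/243 32/81

Derivation:
Propagating the distribution step by step (d_{t+1} = d_t * P):
d_0 = (X=1/2, Y=1/2, Z=0)
  d_1[X] = 1/2*1/9 + 1/2*2/9 + 0*5/9 = 1/6
  d_1[Y] = 1/2*5/9 + 1/2*1/9 + 0*1/9 = 1/3
  d_1[Z] = 1/2*1/3 + 1/2*2/3 + 0*1/3 = 1/2
d_1 = (X=1/6, Y=1/3, Z=1/2)
  d_2[X] = 1/6*1/9 + 1/3*2/9 + 1/2*5/9 = 10/27
  d_2[Y] = 1/6*5/9 + 1/3*1/9 + 1/2*1/9 = 5/27
  d_2[Z] = 1/6*1/3 + 1/3*2/3 + 1/2*1/3 = 4/9
d_2 = (X=10/27, Y=5/27, Z=4/9)
  d_3[X] = 10/27*1/9 + 5/27*2/9 + 4/9*5/9 = 80/243
  d_3[Y] = 10/27*5/9 + 5/27*1/9 + 4/9*1/9 = 67/243
  d_3[Z] = 10/27*1/3 + 5/27*2/3 + 4/9*1/3 = 32/81
d_3 = (X=80/243, Y=67/243, Z=32/81)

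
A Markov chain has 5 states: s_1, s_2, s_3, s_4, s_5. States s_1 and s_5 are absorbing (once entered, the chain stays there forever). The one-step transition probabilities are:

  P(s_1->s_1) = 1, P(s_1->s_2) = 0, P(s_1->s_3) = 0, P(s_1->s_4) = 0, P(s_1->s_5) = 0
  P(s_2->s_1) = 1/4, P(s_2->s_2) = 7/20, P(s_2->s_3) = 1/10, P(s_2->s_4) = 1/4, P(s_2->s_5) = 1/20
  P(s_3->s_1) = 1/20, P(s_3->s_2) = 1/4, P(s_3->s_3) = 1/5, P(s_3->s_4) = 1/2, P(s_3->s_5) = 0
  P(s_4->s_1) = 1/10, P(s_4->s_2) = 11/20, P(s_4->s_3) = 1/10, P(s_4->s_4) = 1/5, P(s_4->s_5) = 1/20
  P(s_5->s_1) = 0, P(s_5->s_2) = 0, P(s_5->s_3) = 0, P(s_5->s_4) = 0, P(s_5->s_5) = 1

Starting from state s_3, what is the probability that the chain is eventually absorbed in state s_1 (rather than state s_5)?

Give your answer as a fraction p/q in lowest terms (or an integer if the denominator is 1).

Let a_i = P(absorbed in s_1 | start in state i).
Boundary conditions: a_s_1 = 1, a_s_5 = 0.
For each transient state i, a_i = sum_j P(i->j) * a_j:
  a_s_2 = 1/4*a_s_1 + 7/20*a_s_2 + 1/10*a_s_3 + 1/4*a_s_4 + 1/20*a_s_5
  a_s_3 = 1/20*a_s_1 + 1/4*a_s_2 + 1/5*a_s_3 + 1/2*a_s_4 + 0*a_s_5
  a_s_4 = 1/10*a_s_1 + 11/20*a_s_2 + 1/10*a_s_3 + 1/5*a_s_4 + 1/20*a_s_5

Substituting a_s_1 = 1 and a_s_5 = 0, rearrange to (I - Q) a = r where r[i] = P(i -> s_1):
  [13/20, -1/10, -1/4] . (a_s_2, a_s_3, a_s_4) = 1/4
  [-1/4, 4/5, -1/2] . (a_s_2, a_s_3, a_s_4) = 1/20
  [-11/20, -1/10, 4/5] . (a_s_2, a_s_3, a_s_4) = 1/10

Solving yields:
  a_s_2 = 237/293
  a_s_3 = 471/586
  a_s_4 = 229/293

Starting state is s_3, so the absorption probability is a_s_3 = 471/586.

Answer: 471/586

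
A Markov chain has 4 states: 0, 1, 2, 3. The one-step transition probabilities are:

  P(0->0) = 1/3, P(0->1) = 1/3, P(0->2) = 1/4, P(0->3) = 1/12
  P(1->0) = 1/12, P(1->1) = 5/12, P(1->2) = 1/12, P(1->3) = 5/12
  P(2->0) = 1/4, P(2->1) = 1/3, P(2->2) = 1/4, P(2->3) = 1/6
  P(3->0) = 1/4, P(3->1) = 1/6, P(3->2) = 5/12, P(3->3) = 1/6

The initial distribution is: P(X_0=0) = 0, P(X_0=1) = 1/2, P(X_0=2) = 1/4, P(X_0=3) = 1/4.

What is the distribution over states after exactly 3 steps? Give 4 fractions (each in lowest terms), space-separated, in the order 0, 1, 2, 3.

Propagating the distribution step by step (d_{t+1} = d_t * P):
d_0 = (0=0, 1=1/2, 2=1/4, 3=1/4)
  d_1[0] = 0*1/3 + 1/2*1/12 + 1/4*1/4 + 1/4*1/4 = 1/6
  d_1[1] = 0*1/3 + 1/2*5/12 + 1/4*1/3 + 1/4*1/6 = 1/3
  d_1[2] = 0*1/4 + 1/2*1/12 + 1/4*1/4 + 1/4*5/12 = 5/24
  d_1[3] = 0*1/12 + 1/2*5/12 + 1/4*1/6 + 1/4*1/6 = 7/24
d_1 = (0=1/6, 1=1/3, 2=5/24, 3=7/24)
  d_2[0] = 1/6*1/3 + 1/3*1/12 + 5/24*1/4 + 7/24*1/4 = 5/24
  d_2[1] = 1/6*1/3 + 1/3*5/12 + 5/24*1/3 + 7/24*1/6 = 5/16
  d_2[2] = 1/6*1/4 + 1/3*1/12 + 5/24*1/4 + 7/24*5/12 = 35/144
  d_2[3] = 1/6*1/12 + 1/3*5/12 + 5/24*1/6 + 7/24*1/6 = 17/72
d_2 = (0=5/24, 1=5/16, 2=35/144, 3=17/72)
  d_3[0] = 5/24*1/3 + 5/16*1/12 + 35/144*1/4 + 17/72*1/4 = 31/144
  d_3[1] = 5/24*1/3 + 5/16*5/12 + 35/144*1/3 + 17/72*1/6 = 553/1728
  d_3[2] = 5/24*1/4 + 5/16*1/12 + 35/144*1/4 + 17/72*5/12 = 205/864
  d_3[3] = 5/24*1/12 + 5/16*5/12 + 35/144*1/6 + 17/72*1/6 = 131/576
d_3 = (0=31/144, 1=553/1728, 2=205/864, 3=131/576)

Answer: 31/144 553/1728 205/864 131/576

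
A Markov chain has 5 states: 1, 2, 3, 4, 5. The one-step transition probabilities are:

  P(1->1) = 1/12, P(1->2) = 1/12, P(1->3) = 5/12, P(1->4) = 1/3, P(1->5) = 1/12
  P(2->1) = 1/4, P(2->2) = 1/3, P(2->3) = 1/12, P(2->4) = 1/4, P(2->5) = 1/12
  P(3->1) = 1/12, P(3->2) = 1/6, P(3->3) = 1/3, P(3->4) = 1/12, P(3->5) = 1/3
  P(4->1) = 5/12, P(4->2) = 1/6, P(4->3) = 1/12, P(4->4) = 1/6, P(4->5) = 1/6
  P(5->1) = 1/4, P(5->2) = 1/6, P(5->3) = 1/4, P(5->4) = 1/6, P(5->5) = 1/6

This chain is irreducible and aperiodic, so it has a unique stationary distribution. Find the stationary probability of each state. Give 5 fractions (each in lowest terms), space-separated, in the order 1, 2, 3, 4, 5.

The stationary distribution satisfies pi = pi * P, i.e.:
  pi_1 = 1/12*pi_1 + 1/4*pi_2 + 1/12*pi_3 + 5/12*pi_4 + 1/4*pi_5
  pi_2 = 1/12*pi_1 + 1/3*pi_2 + 1/6*pi_3 + 1/6*pi_4 + 1/6*pi_5
  pi_3 = 5/12*pi_1 + 1/12*pi_2 + 1/3*pi_3 + 1/12*pi_4 + 1/4*pi_5
  pi_4 = 1/3*pi_1 + 1/4*pi_2 + 1/12*pi_3 + 1/6*pi_4 + 1/6*pi_5
  pi_5 = 1/12*pi_1 + 1/12*pi_2 + 1/3*pi_3 + 1/6*pi_4 + 1/6*pi_5
with normalization: pi_1 + pi_2 + pi_3 + pi_4 + pi_5 = 1.

Using the first 4 balance equations plus normalization, the linear system A*pi = b is:
  [-11/12, 1/4, 1/12, 5/12, 1/4] . pi = 0
  [1/12, -2/3, 1/6, 1/6, 1/6] . pi = 0
  [5/12, 1/12, -2/3, 1/12, 1/4] . pi = 0
  [1/3, 1/4, 1/12, -5/6, 1/6] . pi = 0
  [1, 1, 1, 1, 1] . pi = 1

Solving yields:
  pi_1 = 146/703
  pi_2 = 126/703
  pi_3 = 2214/9139
  pi_4 = 3583/18278
  pi_5 = 3195/18278

Verification (pi * P):
  146/703*1/12 + 126/703*1/4 + 2214/9139*1/12 + 3583/18278*5/12 + 3195/18278*1/4 = 146/703 = pi_1  (ok)
  146/703*1/12 + 126/703*1/3 + 2214/9139*1/6 + 3583/18278*1/6 + 3195/18278*1/6 = 126/703 = pi_2  (ok)
  146/703*5/12 + 126/703*1/12 + 2214/9139*1/3 + 3583/18278*1/12 + 3195/18278*1/4 = 2214/9139 = pi_3  (ok)
  146/703*1/3 + 126/703*1/4 + 2214/9139*1/12 + 3583/18278*1/6 + 3195/18278*1/6 = 3583/18278 = pi_4  (ok)
  146/703*1/12 + 126/703*1/12 + 2214/9139*1/3 + 3583/18278*1/6 + 3195/18278*1/6 = 3195/18278 = pi_5  (ok)

Answer: 146/703 126/703 2214/9139 3583/18278 3195/18278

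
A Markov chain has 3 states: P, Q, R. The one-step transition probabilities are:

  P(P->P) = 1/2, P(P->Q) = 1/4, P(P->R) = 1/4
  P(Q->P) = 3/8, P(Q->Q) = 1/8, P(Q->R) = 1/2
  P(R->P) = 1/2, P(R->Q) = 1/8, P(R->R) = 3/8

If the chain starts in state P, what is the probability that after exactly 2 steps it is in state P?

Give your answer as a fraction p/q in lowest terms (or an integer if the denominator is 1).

Computing P^2 by repeated multiplication:
P^1 =
  P: [1/2, 1/4, 1/4]
  Q: [3/8, 1/8, 1/2]
  R: [1/2, 1/8, 3/8]
P^2 =
  P: [15/32, 3/16, 11/32]
  Q: [31/64, 11/64, 11/32]
  R: [31/64, 3/16, 21/64]

(P^2)[P -> P] = 15/32

Answer: 15/32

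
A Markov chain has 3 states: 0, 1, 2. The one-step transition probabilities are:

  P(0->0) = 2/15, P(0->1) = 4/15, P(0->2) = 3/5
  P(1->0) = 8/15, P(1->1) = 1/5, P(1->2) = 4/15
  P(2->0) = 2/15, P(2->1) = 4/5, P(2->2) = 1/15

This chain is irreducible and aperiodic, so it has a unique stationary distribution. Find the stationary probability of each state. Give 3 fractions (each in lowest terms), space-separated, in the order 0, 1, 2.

Answer: 5/17 41/102 31/102

Derivation:
The stationary distribution satisfies pi = pi * P, i.e.:
  pi_0 = 2/15*pi_0 + 8/15*pi_1 + 2/15*pi_2
  pi_1 = 4/15*pi_0 + 1/5*pi_1 + 4/5*pi_2
  pi_2 = 3/5*pi_0 + 4/15*pi_1 + 1/15*pi_2
with normalization: pi_0 + pi_1 + pi_2 = 1.

Using the first 2 balance equations plus normalization, the linear system A*pi = b is:
  [-13/15, 8/15, 2/15] . pi = 0
  [4/15, -4/5, 4/5] . pi = 0
  [1, 1, 1] . pi = 1

Solving yields:
  pi_0 = 5/17
  pi_1 = 41/102
  pi_2 = 31/102

Verification (pi * P):
  5/17*2/15 + 41/102*8/15 + 31/102*2/15 = 5/17 = pi_0  (ok)
  5/17*4/15 + 41/102*1/5 + 31/102*4/5 = 41/102 = pi_1  (ok)
  5/17*3/5 + 41/102*4/15 + 31/102*1/15 = 31/102 = pi_2  (ok)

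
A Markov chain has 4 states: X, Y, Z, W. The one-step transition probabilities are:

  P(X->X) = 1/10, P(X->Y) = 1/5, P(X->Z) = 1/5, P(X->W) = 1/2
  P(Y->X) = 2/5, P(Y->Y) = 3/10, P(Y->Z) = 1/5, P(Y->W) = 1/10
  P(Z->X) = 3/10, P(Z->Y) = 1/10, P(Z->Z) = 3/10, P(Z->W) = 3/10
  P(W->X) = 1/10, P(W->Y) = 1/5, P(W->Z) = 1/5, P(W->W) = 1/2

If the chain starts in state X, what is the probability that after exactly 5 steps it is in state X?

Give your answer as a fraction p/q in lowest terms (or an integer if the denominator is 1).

Answer: 5093/25000

Derivation:
Computing P^5 by repeated multiplication:
P^1 =
  X: [1/10, 1/5, 1/5, 1/2]
  Y: [2/5, 3/10, 1/5, 1/10]
  Z: [3/10, 1/10, 3/10, 3/10]
  W: [1/10, 1/5, 1/5, 1/2]
P^2 =
  X: [1/5, 1/5, 11/50, 19/50]
  Y: [23/100, 21/100, 11/50, 17/50]
  Z: [19/100, 9/50, 23/100, 2/5]
  W: [1/5, 1/5, 11/50, 19/50]
P^3 =
  X: [51/250, 99/500, 111/500, 47/125]
  Y: [207/1000, 199/1000, 111/500, 93/250]
  Z: [1/5, 39/200, 223/1000, 191/500]
  W: [51/250, 99/500, 111/500, 47/125]
P^4 =
  X: [1019/5000, 247/1250, 1111/5000, 941/2500]
  Y: [2041/10000, 1977/10000, 1111/5000, 47/125]
  Z: [2031/10000, 493/2500, 2223/10000, 1887/5000]
  W: [1019/5000, 247/1250, 1111/5000, 941/2500]
P^5 =
  X: [5093/25000, 9877/50000, 11111/50000, 9413/25000]
  Y: [163/800, 3951/20000, 11111/50000, 2353/6250]
  Z: [10181/50000, 19749/100000, 22223/100000, 18833/50000]
  W: [5093/25000, 9877/50000, 11111/50000, 9413/25000]

(P^5)[X -> X] = 5093/25000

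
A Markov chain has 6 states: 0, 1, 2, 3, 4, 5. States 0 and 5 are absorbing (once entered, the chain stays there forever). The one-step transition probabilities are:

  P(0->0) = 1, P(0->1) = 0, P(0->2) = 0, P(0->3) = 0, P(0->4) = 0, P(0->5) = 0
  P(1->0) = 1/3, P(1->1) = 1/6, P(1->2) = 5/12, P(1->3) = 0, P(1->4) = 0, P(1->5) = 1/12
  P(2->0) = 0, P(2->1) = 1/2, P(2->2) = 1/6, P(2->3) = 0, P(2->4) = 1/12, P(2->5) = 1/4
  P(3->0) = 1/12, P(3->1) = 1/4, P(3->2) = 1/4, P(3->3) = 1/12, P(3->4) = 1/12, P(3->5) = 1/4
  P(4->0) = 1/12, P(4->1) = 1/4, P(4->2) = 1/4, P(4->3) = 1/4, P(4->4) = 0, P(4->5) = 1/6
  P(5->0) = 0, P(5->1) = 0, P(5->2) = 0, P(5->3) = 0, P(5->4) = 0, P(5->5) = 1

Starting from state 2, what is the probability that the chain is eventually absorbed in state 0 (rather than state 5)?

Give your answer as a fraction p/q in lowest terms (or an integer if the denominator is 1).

Let a_i = P(absorbed in 0 | start in state i).
Boundary conditions: a_0 = 1, a_5 = 0.
For each transient state i, a_i = sum_j P(i->j) * a_j:
  a_1 = 1/3*a_0 + 1/6*a_1 + 5/12*a_2 + 0*a_3 + 0*a_4 + 1/12*a_5
  a_2 = 0*a_0 + 1/2*a_1 + 1/6*a_2 + 0*a_3 + 1/12*a_4 + 1/4*a_5
  a_3 = 1/12*a_0 + 1/4*a_1 + 1/4*a_2 + 1/12*a_3 + 1/12*a_4 + 1/4*a_5
  a_4 = 1/12*a_0 + 1/4*a_1 + 1/4*a_2 + 1/4*a_3 + 0*a_4 + 1/6*a_5

Substituting a_0 = 1 and a_5 = 0, rearrange to (I - Q) a = r where r[i] = P(i -> 0):
  [5/6, -5/12, 0, 0] . (a_1, a_2, a_3, a_4) = 1/3
  [-1/2, 5/6, 0, -1/12] . (a_1, a_2, a_3, a_4) = 0
  [-1/4, -1/4, 11/12, -1/12] . (a_1, a_2, a_3, a_4) = 1/12
  [-1/4, -1/4, -1/4, 1] . (a_1, a_2, a_3, a_4) = 1/12

Solving yields:
  a_1 = 2531/4200
  a_2 = 851/2100
  a_3 = 1703/4200
  a_4 = 131/300

Starting state is 2, so the absorption probability is a_2 = 851/2100.

Answer: 851/2100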